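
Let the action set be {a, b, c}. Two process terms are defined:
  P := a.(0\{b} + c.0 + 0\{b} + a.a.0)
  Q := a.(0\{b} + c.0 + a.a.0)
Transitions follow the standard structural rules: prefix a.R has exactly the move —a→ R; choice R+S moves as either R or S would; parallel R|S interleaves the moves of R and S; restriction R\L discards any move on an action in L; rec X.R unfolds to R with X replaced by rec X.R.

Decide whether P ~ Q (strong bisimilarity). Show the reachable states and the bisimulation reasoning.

P ~ Q

LTS(P): 4 reachable states
  m0 = a.(0\{b} + c.0 + 0\{b} + a.a.0) | ··a··> m1
  m1 = 0\{b} + c.0 + 0\{b} + a.a.0 | ··a··> m2, ··c··> m3
  m2 = a.0 | ··a··> m3
  m3 = 0 | ∅
LTS(Q): 4 reachable states
  n0 = a.(0\{b} + c.0 + a.a.0) | ··a··> n1
  n1 = 0\{b} + c.0 + a.a.0 | ··a··> n2, ··c··> n3
  n2 = a.0 | ··a··> n3
  n3 = 0 | ∅
Bisimilarity quotient blocks:
  B0 = {m0, n0}
  B1 = {m1, n1}
  B2 = {m2, n2}
  B3 = {m3, n3}
m0 ∈ B0, n0 ∈ B0 → same block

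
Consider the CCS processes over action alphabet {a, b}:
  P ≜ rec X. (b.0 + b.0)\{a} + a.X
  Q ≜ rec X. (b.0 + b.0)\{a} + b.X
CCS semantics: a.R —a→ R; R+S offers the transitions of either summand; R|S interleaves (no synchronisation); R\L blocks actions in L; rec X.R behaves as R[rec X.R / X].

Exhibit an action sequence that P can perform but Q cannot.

LTS(P): 2 reachable states
  u0 = rec X. (b.0 + b.0)\{a} + a.X ⊢ ··a··> u0, ··b··> u1
  u1 = 0\{a} ⊢ stopped
LTS(Q): 2 reachable states
  v0 = rec X. (b.0 + b.0)\{a} + b.X ⊢ ··b··> v0, ··b··> v1
  v1 = 0\{a} ⊢ stopped
Trace ⟨a⟩ through P, begin at {u0}:
  step 1 (a): {u0}
  ✓ P
Trace ⟨a⟩ through Q, begin at {v0}:
  step 1 (a): ∅  — Q cannot continue

a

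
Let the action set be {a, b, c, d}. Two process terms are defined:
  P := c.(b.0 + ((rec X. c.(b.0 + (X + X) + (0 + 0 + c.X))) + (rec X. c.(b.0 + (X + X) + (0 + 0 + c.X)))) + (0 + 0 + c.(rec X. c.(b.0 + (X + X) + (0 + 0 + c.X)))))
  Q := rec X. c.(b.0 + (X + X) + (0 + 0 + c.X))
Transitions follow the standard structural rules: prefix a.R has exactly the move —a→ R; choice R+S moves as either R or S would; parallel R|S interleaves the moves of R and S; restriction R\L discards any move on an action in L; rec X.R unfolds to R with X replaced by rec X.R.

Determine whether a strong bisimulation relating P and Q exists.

P ~ Q

P's transition system — 4 states:
  u0 = c.(b.0 + ((rec X. c.(b.0 + (X + X) + (0 + 0 + c.X))) + (rec X. c.(b.0 + (X + X) + (0 + 0 + c.X)))) + (0 + 0 + c.(rec X. c.(b.0 + (X + X) + (0 + 0 + c.X))))) | --c--▸ u1
  u1 = b.0 + ((rec X. c.(b.0 + (X + X) + (0 + 0 + c.X))) + (rec X. c.(b.0 + (X + X) + (0 + 0 + c.X)))) + (0 + 0 + c.(rec X. c.(b.0 + (X + X) + (0 + 0 + c.X)))) | --b--▸ u2, --c--▸ u1, --c--▸ u3
  u2 = 0 | deadlocked
  u3 = rec X. c.(b.0 + (X + X) + (0 + 0 + c.X)) | --c--▸ u1
Q's transition system — 3 states:
  v0 = rec X. c.(b.0 + (X + X) + (0 + 0 + c.X)) | --c--▸ v1
  v1 = b.0 + ((rec X. c.(b.0 + (X + X) + (0 + 0 + c.X))) + (rec X. c.(b.0 + (X + X) + (0 + 0 + c.X)))) + (0 + 0 + c.(rec X. c.(b.0 + (X + X) + (0 + 0 + c.X)))) | --b--▸ v2, --c--▸ v0, --c--▸ v1
  v2 = 0 | deadlocked
Partition-refinement fixed point:
  B0 = {u0, u3, v0}
  B1 = {u1, v1}
  B2 = {u2, v2}
u0 ∈ B0, v0 ∈ B0 → same block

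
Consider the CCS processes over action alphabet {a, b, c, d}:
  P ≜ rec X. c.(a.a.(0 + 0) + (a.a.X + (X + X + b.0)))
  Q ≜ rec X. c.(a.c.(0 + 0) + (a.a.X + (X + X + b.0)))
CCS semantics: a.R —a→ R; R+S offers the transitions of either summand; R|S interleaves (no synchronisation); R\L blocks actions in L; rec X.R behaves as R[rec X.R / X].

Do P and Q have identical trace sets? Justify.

LTS(P): 6 reachable states
  p0 = rec X. c.(a.a.(0 + 0) + (a.a.X + (X + X + b.0))) has moves =c=> p1
  p1 = a.a.(0 + 0) + (a.a.(rec X. c.(a.a.(0 + 0) + (a.a.X + (X + X + b.0)))) + ((rec X. c.(a.a.(0 + 0) + (a.a.X + (X + X + b.0)))) + (rec X. c.(a.a.(0 + 0) + (a.a.X + (X + X + b.0)))) + b.0)) has moves =a=> p2, =a=> p3, =b=> p4, =c=> p1
  p2 = a.(0 + 0) has moves =a=> p5
  p3 = a.(rec X. c.(a.a.(0 + 0) + (a.a.X + (X + X + b.0)))) has moves =a=> p0
  p4 = 0 has moves stopped
  p5 = 0 + 0 has moves stopped
LTS(Q): 6 reachable states
  q0 = rec X. c.(a.c.(0 + 0) + (a.a.X + (X + X + b.0))) has moves =c=> q1
  q1 = a.c.(0 + 0) + (a.a.(rec X. c.(a.c.(0 + 0) + (a.a.X + (X + X + b.0)))) + ((rec X. c.(a.c.(0 + 0) + (a.a.X + (X + X + b.0)))) + (rec X. c.(a.c.(0 + 0) + (a.a.X + (X + X + b.0)))) + b.0)) has moves =a=> q2, =a=> q3, =b=> q4, =c=> q1
  q2 = a.(rec X. c.(a.c.(0 + 0) + (a.a.X + (X + X + b.0)))) has moves =a=> q0
  q3 = c.(0 + 0) has moves =c=> q5
  q4 = 0 has moves stopped
  q5 = 0 + 0 has moves stopped
Run σ = ⟨cac⟩ on Q: start {q0}
  [1] c ⇒ {q1}
  [2] a ⇒ {q2, q3}
  [3] c ⇒ {q5}
  — Q admits the full trace.
Run σ = ⟨cac⟩ on P: start {p0}
  [1] c ⇒ {p1}
  [2] a ⇒ {p2, p3}
  [3] c ⇒ ∅  — P cannot continue

traces(P) ≠ traces(Q) — witness ⟨cac⟩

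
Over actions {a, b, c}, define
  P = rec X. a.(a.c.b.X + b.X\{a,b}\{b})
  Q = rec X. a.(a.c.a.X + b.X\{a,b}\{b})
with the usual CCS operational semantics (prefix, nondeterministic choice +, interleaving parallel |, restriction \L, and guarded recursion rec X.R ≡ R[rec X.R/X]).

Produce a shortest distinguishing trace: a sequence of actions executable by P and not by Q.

Reachable graph of P (5 states):
  p0 = rec X. a.(a.c.b.X + b.X\{a,b}\{b}) | =a=> p1
  p1 = a.c.b.(rec X. a.(a.c.b.X + b.X\{a,b}\{b})) + b.(rec X. a.(a.c.b.X + b.X\{a,b}\{b}))\{a,b}\{b} | =a=> p2, =b=> p3
  p2 = c.b.(rec X. a.(a.c.b.X + b.X\{a,b}\{b})) | =c=> p4
  p3 = (rec X. a.(a.c.b.X + b.X\{a,b}\{b}))\{a,b}\{b} | stopped
  p4 = b.(rec X. a.(a.c.b.X + b.X\{a,b}\{b})) | =b=> p0
Reachable graph of Q (5 states):
  q0 = rec X. a.(a.c.a.X + b.X\{a,b}\{b}) | =a=> q1
  q1 = a.c.a.(rec X. a.(a.c.a.X + b.X\{a,b}\{b})) + b.(rec X. a.(a.c.a.X + b.X\{a,b}\{b}))\{a,b}\{b} | =a=> q2, =b=> q3
  q2 = c.a.(rec X. a.(a.c.a.X + b.X\{a,b}\{b})) | =c=> q4
  q3 = (rec X. a.(a.c.a.X + b.X\{a,b}\{b}))\{a,b}\{b} | stopped
  q4 = a.(rec X. a.(a.c.a.X + b.X\{a,b}\{b})) | =a=> q0
Trace ⟨aacb⟩ through P, begin at {p0}:
  [1] a ⇒ {p1}
  [2] a ⇒ {p2}
  [3] c ⇒ {p4}
  [4] b ⇒ {p0}
  — P admits the full trace.
Trace ⟨aacb⟩ through Q, begin at {q0}:
  [1] a ⇒ {q1}
  [2] a ⇒ {q2}
  [3] c ⇒ {q4}
  [4] b ⇒ ∅ (Q stuck)

aacb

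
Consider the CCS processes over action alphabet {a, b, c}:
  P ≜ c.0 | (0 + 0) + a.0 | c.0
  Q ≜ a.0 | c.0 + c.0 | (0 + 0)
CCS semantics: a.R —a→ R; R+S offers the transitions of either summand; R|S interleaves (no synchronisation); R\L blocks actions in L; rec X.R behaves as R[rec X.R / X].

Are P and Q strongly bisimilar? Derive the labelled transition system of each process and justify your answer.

bisimilar

P's transition system — 5 states:
  m0 = c.0 | (0 + 0) + a.0 | c.0 | =a=> m1, =c=> m2, =c=> m3
  m1 = 0 | c.0 | =c=> m4
  m2 = 0 | (0 + 0) | deadlocked
  m3 = a.0 | 0 | =a=> m4
  m4 = 0 | 0 | deadlocked
Q's transition system — 5 states:
  n0 = a.0 | c.0 + c.0 | (0 + 0) | =a=> n1, =c=> n2, =c=> n3
  n1 = 0 | c.0 | =c=> n4
  n2 = 0 | (0 + 0) | deadlocked
  n3 = a.0 | 0 | =a=> n4
  n4 = 0 | 0 | deadlocked
Coarsest stable partition (strong bisimilarity classes):
  B0 = {m0, n0}
  B1 = {m2, m4, n2, n4}
  B2 = {m3, n3}
  B3 = {m1, n1}
m0 ∈ B0, n0 ∈ B0 → same block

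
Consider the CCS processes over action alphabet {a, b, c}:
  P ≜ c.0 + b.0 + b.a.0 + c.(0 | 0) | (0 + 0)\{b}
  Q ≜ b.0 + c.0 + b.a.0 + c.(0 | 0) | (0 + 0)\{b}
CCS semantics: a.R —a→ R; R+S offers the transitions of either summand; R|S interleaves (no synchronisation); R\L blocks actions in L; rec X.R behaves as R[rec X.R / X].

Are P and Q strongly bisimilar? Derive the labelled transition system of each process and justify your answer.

bisimilar

P's transition system — 4 states:
  s0 = c.0 + b.0 + b.a.0 + c.(0 | 0) | (0 + 0)\{b} | --b--▸ s1, --b--▸ s2, --c--▸ s1, --c--▸ s3
  s1 = 0 | ∅
  s2 = a.0 | --a--▸ s1
  s3 = 0 | 0 | (0 + 0)\{b} | ∅
Q's transition system — 4 states:
  t0 = b.0 + c.0 + b.a.0 + c.(0 | 0) | (0 + 0)\{b} | --b--▸ t1, --b--▸ t2, --c--▸ t1, --c--▸ t3
  t1 = 0 | ∅
  t2 = a.0 | --a--▸ t1
  t3 = 0 | 0 | (0 + 0)\{b} | ∅
Bisimilarity quotient blocks:
  B0 = {s0, t0}
  B1 = {s2, t2}
  B2 = {s1, s3, t1, t3}
s0 ∈ B0, t0 ∈ B0 → same block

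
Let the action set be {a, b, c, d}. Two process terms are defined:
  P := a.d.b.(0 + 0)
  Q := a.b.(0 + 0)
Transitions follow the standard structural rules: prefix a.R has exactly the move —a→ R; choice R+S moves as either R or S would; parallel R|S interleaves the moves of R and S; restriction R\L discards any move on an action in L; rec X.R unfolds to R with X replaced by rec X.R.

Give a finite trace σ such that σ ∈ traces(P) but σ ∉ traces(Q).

ad

Reachable graph of P (4 states):
  p0 = a.d.b.(0 + 0) → --a--▸ p1
  p1 = d.b.(0 + 0) → --d--▸ p2
  p2 = b.(0 + 0) → --b--▸ p3
  p3 = 0 + 0 → deadlocked
Reachable graph of Q (3 states):
  q0 = a.b.(0 + 0) → --a--▸ q1
  q1 = b.(0 + 0) → --b--▸ q2
  q2 = 0 + 0 → deadlocked
Executing ad from P (initial set {p0}):
  after a @ step 1: {p1}
  after d @ step 2: {p2}
  ✓ P
Executing ad from Q (initial set {q0}):
  after a @ step 1: {q1}
  after d @ step 2: ∅ (Q stuck)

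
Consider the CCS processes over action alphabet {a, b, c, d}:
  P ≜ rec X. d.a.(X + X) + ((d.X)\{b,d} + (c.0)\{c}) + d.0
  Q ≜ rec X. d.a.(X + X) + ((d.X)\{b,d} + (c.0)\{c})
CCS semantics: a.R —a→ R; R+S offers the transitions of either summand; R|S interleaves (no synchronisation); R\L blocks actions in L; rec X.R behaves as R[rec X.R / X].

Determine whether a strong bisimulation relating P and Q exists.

P ≁ Q

LTS(P): 4 reachable states
  p0 = rec X. d.a.(X + X) + ((d.X)\{b,d} + (c.0)\{c}) + d.0 has moves =d=> p1, =d=> p2
  p1 = 0 has moves deadlocked
  p2 = a.((rec X. d.a.(X + X) + ((d.X)\{b,d} + (c.0)\{c}) + d.0) + (rec X. d.a.(X + X) + ((d.X)\{b,d} + (c.0)\{c}) + d.0)) has moves =a=> p3
  p3 = (rec X. d.a.(X + X) + ((d.X)\{b,d} + (c.0)\{c}) + d.0) + (rec X. d.a.(X + X) + ((d.X)\{b,d} + (c.0)\{c}) + d.0) has moves =d=> p1, =d=> p2
LTS(Q): 3 reachable states
  q0 = rec X. d.a.(X + X) + ((d.X)\{b,d} + (c.0)\{c}) has moves =d=> q1
  q1 = a.((rec X. d.a.(X + X) + ((d.X)\{b,d} + (c.0)\{c})) + (rec X. d.a.(X + X) + ((d.X)\{b,d} + (c.0)\{c}))) has moves =a=> q2
  q2 = (rec X. d.a.(X + X) + ((d.X)\{b,d} + (c.0)\{c})) + (rec X. d.a.(X + X) + ((d.X)\{b,d} + (c.0)\{c})) has moves =d=> q1
Coarsest stable partition (strong bisimilarity classes):
  B0 = {p0, p3}
  B1 = {p2}
  B2 = {p1}
  B3 = {q0, q2}
  B4 = {q1}
p0 ∈ B0, q0 ∈ B3 → different blocks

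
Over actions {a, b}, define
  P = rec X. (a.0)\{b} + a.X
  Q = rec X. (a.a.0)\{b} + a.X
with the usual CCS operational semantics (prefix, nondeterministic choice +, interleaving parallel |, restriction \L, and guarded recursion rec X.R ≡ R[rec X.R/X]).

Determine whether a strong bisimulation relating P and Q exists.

Reachable graph of P (2 states):
  p0 = rec X. (a.0)\{b} + a.X ⊢ —a→ p0, —a→ p1
  p1 = 0\{b} ⊢ (no moves)
Reachable graph of Q (3 states):
  q0 = rec X. (a.a.0)\{b} + a.X ⊢ —a→ q0, —a→ q1
  q1 = (a.0)\{b} ⊢ —a→ q2
  q2 = 0\{b} ⊢ (no moves)
Bisimilarity quotient blocks:
  B0 = {p0}
  B1 = {p1, q2}
  B2 = {q0}
  B3 = {q1}
p0 ∈ B0, q0 ∈ B2 → different blocks

NO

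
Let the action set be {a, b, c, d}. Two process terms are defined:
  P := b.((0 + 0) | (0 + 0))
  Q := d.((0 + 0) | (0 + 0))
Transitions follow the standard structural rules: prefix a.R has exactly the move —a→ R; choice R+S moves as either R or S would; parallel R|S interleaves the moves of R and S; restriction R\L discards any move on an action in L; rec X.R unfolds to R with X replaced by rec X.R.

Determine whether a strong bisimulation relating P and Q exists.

NO

P's transition system — 2 states:
  m0 = b.((0 + 0) | (0 + 0)) :: =b=> m1
  m1 = (0 + 0) | (0 + 0) :: deadlocked
Q's transition system — 2 states:
  n0 = d.((0 + 0) | (0 + 0)) :: =d=> n1
  n1 = (0 + 0) | (0 + 0) :: deadlocked
Coarsest stable partition (strong bisimilarity classes):
  B0 = {m0}
  B1 = {m1, n1}
  B2 = {n0}
m0 ∈ B0, n0 ∈ B2 → different blocks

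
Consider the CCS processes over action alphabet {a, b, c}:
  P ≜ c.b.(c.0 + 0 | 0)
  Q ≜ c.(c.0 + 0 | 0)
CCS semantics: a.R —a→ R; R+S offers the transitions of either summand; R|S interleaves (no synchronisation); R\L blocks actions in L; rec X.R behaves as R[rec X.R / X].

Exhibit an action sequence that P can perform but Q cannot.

cb

Reachable graph of P (4 states):
  p0 = c.b.(c.0 + 0 | 0) has moves ··c··> p1
  p1 = b.(c.0 + 0 | 0) has moves ··b··> p2
  p2 = c.0 + 0 | 0 has moves ··c··> p3
  p3 = 0 has moves ·
Reachable graph of Q (3 states):
  q0 = c.(c.0 + 0 | 0) has moves ··c··> q1
  q1 = c.0 + 0 | 0 has moves ··c··> q2
  q2 = 0 has moves ·
Trace ⟨cb⟩ through P, begin at {p0}:
  step 1 (c): {p1}
  step 2 (b): {p2}
  — P admits the full trace.
Trace ⟨cb⟩ through Q, begin at {q0}:
  step 1 (c): {q1}
  step 2 (b): ∅ (Q stuck)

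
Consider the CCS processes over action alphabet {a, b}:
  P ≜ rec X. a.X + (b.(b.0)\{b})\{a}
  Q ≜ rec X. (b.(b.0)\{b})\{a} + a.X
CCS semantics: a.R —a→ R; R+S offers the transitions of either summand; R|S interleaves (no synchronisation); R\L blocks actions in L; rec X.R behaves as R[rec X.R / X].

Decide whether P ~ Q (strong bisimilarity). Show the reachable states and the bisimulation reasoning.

LTS(P): 2 reachable states
  s0 = rec X. a.X + (b.(b.0)\{b})\{a} has moves —a→ s0, —b→ s1
  s1 = (b.0)\{b}\{a} has moves ·
LTS(Q): 2 reachable states
  t0 = rec X. (b.(b.0)\{b})\{a} + a.X has moves —a→ t0, —b→ t1
  t1 = (b.0)\{b}\{a} has moves ·
Coarsest stable partition (strong bisimilarity classes):
  B0 = {s0, t0}
  B1 = {s1, t1}
s0 ∈ B0, t0 ∈ B0 → same block

YES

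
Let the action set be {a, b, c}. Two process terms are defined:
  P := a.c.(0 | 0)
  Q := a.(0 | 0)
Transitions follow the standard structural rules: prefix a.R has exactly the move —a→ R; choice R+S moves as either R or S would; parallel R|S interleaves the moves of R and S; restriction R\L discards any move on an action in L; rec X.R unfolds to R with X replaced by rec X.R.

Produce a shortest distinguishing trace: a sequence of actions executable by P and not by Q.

P's transition system — 3 states:
  u0 = a.c.(0 | 0) has moves ··a··> u1
  u1 = c.(0 | 0) has moves ··c··> u2
  u2 = 0 | 0 has moves (no moves)
Q's transition system — 2 states:
  v0 = a.(0 | 0) has moves ··a··> v1
  v1 = 0 | 0 has moves (no moves)
Executing ac from P (initial set {u0}):
  step 1 (a): {u1}
  step 2 (c): {u2}
  P completes σ.
Executing ac from Q (initial set {v0}):
  step 1 (a): {v1}
  step 2 (c): no successor for Q

ac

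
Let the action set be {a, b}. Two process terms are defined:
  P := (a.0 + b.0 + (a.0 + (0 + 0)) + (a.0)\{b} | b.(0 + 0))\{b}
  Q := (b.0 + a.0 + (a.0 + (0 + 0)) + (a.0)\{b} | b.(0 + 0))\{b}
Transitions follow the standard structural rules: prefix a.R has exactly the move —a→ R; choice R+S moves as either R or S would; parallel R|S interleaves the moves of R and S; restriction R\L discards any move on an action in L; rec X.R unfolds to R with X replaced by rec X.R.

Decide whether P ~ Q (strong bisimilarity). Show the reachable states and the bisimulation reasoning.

LTS(P): 3 reachable states
  s0 = (a.0 + b.0 + (a.0 + (0 + 0)) + (a.0)\{b} | b.(0 + 0))\{b} has moves ··a··> s1, ··a··> s2
  s1 = (0\{b} | b.(0 + 0))\{b} has moves deadlocked
  s2 = 0\{b} has moves deadlocked
LTS(Q): 3 reachable states
  t0 = (b.0 + a.0 + (a.0 + (0 + 0)) + (a.0)\{b} | b.(0 + 0))\{b} has moves ··a··> t1, ··a··> t2
  t1 = (0\{b} | b.(0 + 0))\{b} has moves deadlocked
  t2 = 0\{b} has moves deadlocked
Bisimilarity quotient blocks:
  B0 = {s0, t0}
  B1 = {s1, s2, t1, t2}
s0 ∈ B0, t0 ∈ B0 → same block

YES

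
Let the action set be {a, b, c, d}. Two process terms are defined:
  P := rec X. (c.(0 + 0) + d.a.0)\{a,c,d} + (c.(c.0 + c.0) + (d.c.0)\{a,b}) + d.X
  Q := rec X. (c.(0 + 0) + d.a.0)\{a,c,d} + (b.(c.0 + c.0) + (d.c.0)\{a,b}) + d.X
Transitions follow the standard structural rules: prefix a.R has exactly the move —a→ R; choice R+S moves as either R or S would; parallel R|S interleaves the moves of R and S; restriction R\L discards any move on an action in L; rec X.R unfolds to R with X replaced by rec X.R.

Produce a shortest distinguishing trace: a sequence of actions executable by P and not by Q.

c

Reachable graph of P (5 states):
  m0 = rec X. (c.(0 + 0) + d.a.0)\{a,c,d} + (c.(c.0 + c.0) + (d.c.0)\{a,b}) + d.X has moves —c→ m1, —d→ m0, —d→ m2
  m1 = c.0 + c.0 has moves —c→ m3
  m2 = (c.0)\{a,b} has moves —c→ m4
  m3 = 0 has moves ∅
  m4 = 0\{a,b} has moves ∅
Reachable graph of Q (5 states):
  n0 = rec X. (c.(0 + 0) + d.a.0)\{a,c,d} + (b.(c.0 + c.0) + (d.c.0)\{a,b}) + d.X has moves —b→ n1, —d→ n0, —d→ n2
  n1 = c.0 + c.0 has moves —c→ n3
  n2 = (c.0)\{a,b} has moves —c→ n4
  n3 = 0 has moves ∅
  n4 = 0\{a,b} has moves ∅
Trace ⟨c⟩ through P, begin at {m0}:
  after c @ step 1: {m1}
  — P admits the full trace.
Trace ⟨c⟩ through Q, begin at {n0}:
  after c @ step 1: ∅  — Q cannot continue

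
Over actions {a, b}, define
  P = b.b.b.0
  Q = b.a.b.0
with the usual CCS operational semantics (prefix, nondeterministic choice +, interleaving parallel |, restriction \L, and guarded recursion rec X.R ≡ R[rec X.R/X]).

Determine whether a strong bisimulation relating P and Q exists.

P's transition system — 4 states:
  p0 = b.b.b.0 ⊢ -b-> p1
  p1 = b.b.0 ⊢ -b-> p2
  p2 = b.0 ⊢ -b-> p3
  p3 = 0 ⊢ stopped
Q's transition system — 4 states:
  q0 = b.a.b.0 ⊢ -b-> q1
  q1 = a.b.0 ⊢ -a-> q2
  q2 = b.0 ⊢ -b-> q3
  q3 = 0 ⊢ stopped
Bisimilarity quotient blocks:
  B0 = {p0}
  B1 = {p1}
  B2 = {p2, q2}
  B3 = {p3, q3}
  B4 = {q0}
  B5 = {q1}
p0 ∈ B0, q0 ∈ B4 → different blocks

not bisimilar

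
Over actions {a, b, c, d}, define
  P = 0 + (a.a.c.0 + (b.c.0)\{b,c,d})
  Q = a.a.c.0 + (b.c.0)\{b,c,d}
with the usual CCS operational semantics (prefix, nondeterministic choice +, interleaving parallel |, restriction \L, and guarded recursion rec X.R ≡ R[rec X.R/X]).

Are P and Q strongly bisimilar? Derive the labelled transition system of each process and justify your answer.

YES

Reachable graph of P (4 states):
  p0 = 0 + (a.a.c.0 + (b.c.0)\{b,c,d}) | --a--▸ p1
  p1 = a.c.0 | --a--▸ p2
  p2 = c.0 | --c--▸ p3
  p3 = 0 | (no moves)
Reachable graph of Q (4 states):
  q0 = a.a.c.0 + (b.c.0)\{b,c,d} | --a--▸ q1
  q1 = a.c.0 | --a--▸ q2
  q2 = c.0 | --c--▸ q3
  q3 = 0 | (no moves)
Partition-refinement fixed point:
  B0 = {p0, q0}
  B1 = {p1, q1}
  B2 = {p2, q2}
  B3 = {p3, q3}
p0 ∈ B0, q0 ∈ B0 → same block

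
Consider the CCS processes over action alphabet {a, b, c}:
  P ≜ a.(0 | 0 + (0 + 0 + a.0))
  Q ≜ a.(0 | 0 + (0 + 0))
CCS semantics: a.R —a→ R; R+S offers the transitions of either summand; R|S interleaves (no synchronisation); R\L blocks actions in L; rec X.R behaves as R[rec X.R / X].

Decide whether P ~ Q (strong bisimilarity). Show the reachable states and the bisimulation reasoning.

not bisimilar

P's transition system — 3 states:
  p0 = a.(0 | 0 + (0 + 0 + a.0)) | —a→ p1
  p1 = 0 | 0 + (0 + 0 + a.0) | —a→ p2
  p2 = 0 | deadlocked
Q's transition system — 2 states:
  q0 = a.(0 | 0 + (0 + 0)) | —a→ q1
  q1 = 0 | 0 + (0 + 0) | deadlocked
Bisimilarity quotient blocks:
  B0 = {p0}
  B1 = {p1, q0}
  B2 = {p2, q1}
p0 ∈ B0, q0 ∈ B1 → different blocks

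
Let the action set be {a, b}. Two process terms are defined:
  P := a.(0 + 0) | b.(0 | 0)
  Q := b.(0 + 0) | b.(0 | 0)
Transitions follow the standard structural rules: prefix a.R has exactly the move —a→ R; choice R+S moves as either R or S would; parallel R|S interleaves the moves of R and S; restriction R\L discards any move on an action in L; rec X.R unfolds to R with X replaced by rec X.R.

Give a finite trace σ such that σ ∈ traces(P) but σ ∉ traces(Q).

Reachable graph of P (4 states):
  s0 = a.(0 + 0) | b.(0 | 0) has moves -a-> s1, -b-> s2
  s1 = (0 + 0) | b.(0 | 0) has moves -b-> s3
  s2 = a.(0 + 0) | (0 | 0) has moves -a-> s3
  s3 = (0 + 0) | (0 | 0) has moves ·
Reachable graph of Q (4 states):
  t0 = b.(0 + 0) | b.(0 | 0) has moves -b-> t1, -b-> t2
  t1 = (0 + 0) | b.(0 | 0) has moves -b-> t3
  t2 = b.(0 + 0) | (0 | 0) has moves -b-> t3
  t3 = (0 + 0) | (0 | 0) has moves ·
Executing a from P (initial set {s0}):
  step 1 (a): {s1}
  P completes σ.
Executing a from Q (initial set {t0}):
  step 1 (a): no successor for Q

a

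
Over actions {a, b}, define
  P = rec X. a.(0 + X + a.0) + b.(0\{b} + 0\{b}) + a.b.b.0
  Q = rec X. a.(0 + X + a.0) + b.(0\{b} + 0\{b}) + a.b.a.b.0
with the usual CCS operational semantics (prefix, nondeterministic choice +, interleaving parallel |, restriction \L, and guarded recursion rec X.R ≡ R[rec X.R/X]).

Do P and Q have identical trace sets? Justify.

NO — witness ⟨abb⟩

Reachable graph of P (6 states):
  u0 = rec X. a.(0 + X + a.0) + b.(0\{b} + 0\{b}) + a.b.b.0 ⊢ -a-> u1, -a-> u2, -b-> u3
  u1 = 0 + (rec X. a.(0 + X + a.0) + b.(0\{b} + 0\{b}) + a.b.b.0) + a.0 ⊢ -a-> u1, -a-> u2, -a-> u4, -b-> u3
  u2 = b.b.0 ⊢ -b-> u5
  u3 = 0\{b} + 0\{b} ⊢ deadlocked
  u4 = 0 ⊢ deadlocked
  u5 = b.0 ⊢ -b-> u4
Reachable graph of Q (7 states):
  v0 = rec X. a.(0 + X + a.0) + b.(0\{b} + 0\{b}) + a.b.a.b.0 ⊢ -a-> v1, -a-> v2, -b-> v3
  v1 = 0 + (rec X. a.(0 + X + a.0) + b.(0\{b} + 0\{b}) + a.b.a.b.0) + a.0 ⊢ -a-> v1, -a-> v2, -a-> v4, -b-> v3
  v2 = b.a.b.0 ⊢ -b-> v5
  v3 = 0\{b} + 0\{b} ⊢ deadlocked
  v4 = 0 ⊢ deadlocked
  v5 = a.b.0 ⊢ -a-> v6
  v6 = b.0 ⊢ -b-> v4
Executing abb from P (initial set {u0}):
  after a @ step 1: {u1, u2}
  after b @ step 2: {u3, u5}
  after b @ step 3: {u4}
  P completes σ.
Executing abb from Q (initial set {v0}):
  after a @ step 1: {v1, v2}
  after b @ step 2: {v3, v5}
  after b @ step 3: ∅ (Q stuck)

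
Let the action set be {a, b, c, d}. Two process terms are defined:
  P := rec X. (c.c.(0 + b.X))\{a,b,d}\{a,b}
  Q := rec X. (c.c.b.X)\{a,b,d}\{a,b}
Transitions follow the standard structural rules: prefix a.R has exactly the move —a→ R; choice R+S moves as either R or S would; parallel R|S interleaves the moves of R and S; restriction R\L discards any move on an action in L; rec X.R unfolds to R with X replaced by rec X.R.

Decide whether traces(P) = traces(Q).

LTS(P): 3 reachable states
  u0 = rec X. (c.c.(0 + b.X))\{a,b,d}\{a,b} ⊢ -c-> u1
  u1 = (c.(0 + b.(rec X. (c.c.(0 + b.X))\{a,b,d}\{a,b})))\{a,b,d}\{a,b} ⊢ -c-> u2
  u2 = (0 + b.(rec X. (c.c.(0 + b.X))\{a,b,d}\{a,b}))\{a,b,d}\{a,b} ⊢ deadlocked
LTS(Q): 3 reachable states
  v0 = rec X. (c.c.b.X)\{a,b,d}\{a,b} ⊢ -c-> v1
  v1 = (c.b.(rec X. (c.c.b.X)\{a,b,d}\{a,b}))\{a,b,d}\{a,b} ⊢ -c-> v2
  v2 = (b.(rec X. (c.c.b.X)\{a,b,d}\{a,b}))\{a,b,d}\{a,b} ⊢ deadlocked
Partition-refinement fixed point:
  B0 = {u0, v0}
  B1 = {u1, v1}
  B2 = {u2, v2}
u0 ∈ B0, v0 ∈ B0 → same block
Bisimilar ⇒ trace-equivalent.

YES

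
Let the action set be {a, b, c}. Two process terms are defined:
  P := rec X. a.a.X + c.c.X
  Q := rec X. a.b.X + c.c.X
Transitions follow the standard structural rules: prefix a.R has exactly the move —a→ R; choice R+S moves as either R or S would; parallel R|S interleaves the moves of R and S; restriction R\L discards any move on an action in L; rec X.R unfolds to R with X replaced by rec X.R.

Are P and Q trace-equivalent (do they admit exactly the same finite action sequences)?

P's transition system — 3 states:
  u0 = rec X. a.a.X + c.c.X :: ··a··> u1, ··c··> u2
  u1 = a.(rec X. a.a.X + c.c.X) :: ··a··> u0
  u2 = c.(rec X. a.a.X + c.c.X) :: ··c··> u0
Q's transition system — 3 states:
  v0 = rec X. a.b.X + c.c.X :: ··a··> v1, ··c··> v2
  v1 = b.(rec X. a.b.X + c.c.X) :: ··b··> v0
  v2 = c.(rec X. a.b.X + c.c.X) :: ··c··> v0
Trace ⟨aa⟩ through P, begin at {u0}:
  after a @ step 1: {u1}
  after a @ step 2: {u0}
  ✓ P
Trace ⟨aa⟩ through Q, begin at {v0}:
  after a @ step 1: {v1}
  after a @ step 2: ∅  — Q cannot continue

trace-distinct — witness ⟨aa⟩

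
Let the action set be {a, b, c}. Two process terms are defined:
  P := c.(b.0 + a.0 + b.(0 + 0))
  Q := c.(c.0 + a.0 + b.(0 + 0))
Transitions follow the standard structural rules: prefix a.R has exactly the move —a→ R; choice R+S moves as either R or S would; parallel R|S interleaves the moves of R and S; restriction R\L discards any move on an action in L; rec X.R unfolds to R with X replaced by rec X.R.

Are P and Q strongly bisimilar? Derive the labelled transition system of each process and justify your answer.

not bisimilar

LTS(P): 4 reachable states
  u0 = c.(b.0 + a.0 + b.(0 + 0)) | —c→ u1
  u1 = b.0 + a.0 + b.(0 + 0) | —a→ u2, —b→ u2, —b→ u3
  u2 = 0 | deadlocked
  u3 = 0 + 0 | deadlocked
LTS(Q): 4 reachable states
  v0 = c.(c.0 + a.0 + b.(0 + 0)) | —c→ v1
  v1 = c.0 + a.0 + b.(0 + 0) | —a→ v2, —b→ v3, —c→ v2
  v2 = 0 | deadlocked
  v3 = 0 + 0 | deadlocked
Bisimilarity quotient blocks:
  B0 = {u0}
  B1 = {u1}
  B2 = {u2, u3, v2, v3}
  B3 = {v0}
  B4 = {v1}
u0 ∈ B0, v0 ∈ B3 → different blocks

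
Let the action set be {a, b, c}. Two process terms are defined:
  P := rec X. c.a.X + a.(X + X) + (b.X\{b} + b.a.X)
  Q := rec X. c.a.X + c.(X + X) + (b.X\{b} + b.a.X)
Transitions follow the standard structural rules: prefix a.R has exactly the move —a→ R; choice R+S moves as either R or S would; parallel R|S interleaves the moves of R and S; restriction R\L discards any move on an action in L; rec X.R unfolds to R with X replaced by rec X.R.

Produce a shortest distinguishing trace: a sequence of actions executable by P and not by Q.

a

P's transition system — 6 states:
  s0 = rec X. c.a.X + a.(X + X) + (b.X\{b} + b.a.X) ⊢ -a-> s1, -b-> s2, -b-> s3, -c-> s3
  s1 = (rec X. c.a.X + a.(X + X) + (b.X\{b} + b.a.X)) + (rec X. c.a.X + a.(X + X) + (b.X\{b} + b.a.X)) ⊢ -a-> s1, -b-> s2, -b-> s3, -c-> s3
  s2 = (rec X. c.a.X + a.(X + X) + (b.X\{b} + b.a.X))\{b} ⊢ -a-> s4, -c-> s5
  s3 = a.(rec X. c.a.X + a.(X + X) + (b.X\{b} + b.a.X)) ⊢ -a-> s0
  s4 = ((rec X. c.a.X + a.(X + X) + (b.X\{b} + b.a.X)) + (rec X. c.a.X + a.(X + X) + (b.X\{b} + b.a.X)))\{b} ⊢ -a-> s4, -c-> s5
  s5 = (a.(rec X. c.a.X + a.(X + X) + (b.X\{b} + b.a.X)))\{b} ⊢ -a-> s2
Q's transition system — 6 states:
  t0 = rec X. c.a.X + c.(X + X) + (b.X\{b} + b.a.X) ⊢ -b-> t1, -b-> t2, -c-> t2, -c-> t3
  t1 = (rec X. c.a.X + c.(X + X) + (b.X\{b} + b.a.X))\{b} ⊢ -c-> t4, -c-> t5
  t2 = a.(rec X. c.a.X + c.(X + X) + (b.X\{b} + b.a.X)) ⊢ -a-> t0
  t3 = (rec X. c.a.X + c.(X + X) + (b.X\{b} + b.a.X)) + (rec X. c.a.X + c.(X + X) + (b.X\{b} + b.a.X)) ⊢ -b-> t1, -b-> t2, -c-> t2, -c-> t3
  t4 = ((rec X. c.a.X + c.(X + X) + (b.X\{b} + b.a.X)) + (rec X. c.a.X + c.(X + X) + (b.X\{b} + b.a.X)))\{b} ⊢ -c-> t4, -c-> t5
  t5 = (a.(rec X. c.a.X + c.(X + X) + (b.X\{b} + b.a.X)))\{b} ⊢ -a-> t1
Executing a from P (initial set {s0}):
  step 1 (a): {s1}
  — P admits the full trace.
Executing a from Q (initial set {t0}):
  step 1 (a): ∅ (Q stuck)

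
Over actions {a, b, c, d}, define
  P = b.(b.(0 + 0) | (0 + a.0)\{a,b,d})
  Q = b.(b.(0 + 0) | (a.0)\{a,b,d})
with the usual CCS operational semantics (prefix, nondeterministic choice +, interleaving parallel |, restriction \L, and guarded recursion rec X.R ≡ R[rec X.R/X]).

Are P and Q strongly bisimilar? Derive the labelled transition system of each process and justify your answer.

YES

Reachable graph of P (3 states):
  u0 = b.(b.(0 + 0) | (0 + a.0)\{a,b,d}) :: -b-> u1
  u1 = b.(0 + 0) | (0 + a.0)\{a,b,d} :: -b-> u2
  u2 = (0 + 0) | (0 + a.0)\{a,b,d} :: stopped
Reachable graph of Q (3 states):
  v0 = b.(b.(0 + 0) | (a.0)\{a,b,d}) :: -b-> v1
  v1 = b.(0 + 0) | (a.0)\{a,b,d} :: -b-> v2
  v2 = (0 + 0) | (a.0)\{a,b,d} :: stopped
Partition-refinement fixed point:
  B0 = {u0, v0}
  B1 = {u1, v1}
  B2 = {u2, v2}
u0 ∈ B0, v0 ∈ B0 → same block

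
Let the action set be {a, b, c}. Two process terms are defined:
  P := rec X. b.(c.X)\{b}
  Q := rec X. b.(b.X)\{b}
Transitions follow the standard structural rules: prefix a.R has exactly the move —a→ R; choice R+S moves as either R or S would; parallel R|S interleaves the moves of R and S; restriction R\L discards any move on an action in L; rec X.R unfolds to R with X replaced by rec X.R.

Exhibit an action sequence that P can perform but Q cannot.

P's transition system — 3 states:
  s0 = rec X. b.(c.X)\{b} → ··b··> s1
  s1 = (c.(rec X. b.(c.X)\{b}))\{b} → ··c··> s2
  s2 = (rec X. b.(c.X)\{b})\{b} → deadlocked
Q's transition system — 2 states:
  t0 = rec X. b.(b.X)\{b} → ··b··> t1
  t1 = (b.(rec X. b.(b.X)\{b}))\{b} → deadlocked
Trace ⟨bc⟩ through P, begin at {s0}:
  [1] b ⇒ {s1}
  [2] c ⇒ {s2}
  ✓ P
Trace ⟨bc⟩ through Q, begin at {t0}:
  [1] b ⇒ {t1}
  [2] c ⇒ no successor for Q

bc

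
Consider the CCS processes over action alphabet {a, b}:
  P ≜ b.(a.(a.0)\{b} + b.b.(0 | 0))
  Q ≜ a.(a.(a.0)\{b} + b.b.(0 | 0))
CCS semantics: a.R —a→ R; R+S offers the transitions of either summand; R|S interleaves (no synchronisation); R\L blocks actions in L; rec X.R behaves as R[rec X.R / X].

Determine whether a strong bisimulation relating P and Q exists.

P ≁ Q

Reachable graph of P (6 states):
  u0 = b.(a.(a.0)\{b} + b.b.(0 | 0)) has moves ··b··> u1
  u1 = a.(a.0)\{b} + b.b.(0 | 0) has moves ··a··> u2, ··b··> u3
  u2 = (a.0)\{b} has moves ··a··> u4
  u3 = b.(0 | 0) has moves ··b··> u5
  u4 = 0\{b} has moves (no moves)
  u5 = 0 | 0 has moves (no moves)
Reachable graph of Q (6 states):
  v0 = a.(a.(a.0)\{b} + b.b.(0 | 0)) has moves ··a··> v1
  v1 = a.(a.0)\{b} + b.b.(0 | 0) has moves ··a··> v2, ··b··> v3
  v2 = (a.0)\{b} has moves ··a··> v4
  v3 = b.(0 | 0) has moves ··b··> v5
  v4 = 0\{b} has moves (no moves)
  v5 = 0 | 0 has moves (no moves)
Bisimilarity quotient blocks:
  B0 = {u0}
  B1 = {u1, v1}
  B2 = {u2, v2}
  B3 = {u4, u5, v4, v5}
  B4 = {u3, v3}
  B5 = {v0}
u0 ∈ B0, v0 ∈ B5 → different blocks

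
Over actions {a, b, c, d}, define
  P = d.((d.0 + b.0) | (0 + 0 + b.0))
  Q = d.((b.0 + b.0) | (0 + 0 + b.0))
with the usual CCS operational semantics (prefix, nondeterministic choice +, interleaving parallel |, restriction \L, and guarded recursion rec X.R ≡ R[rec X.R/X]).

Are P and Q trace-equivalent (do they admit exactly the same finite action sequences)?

P's transition system — 5 states:
  m0 = d.((d.0 + b.0) | (0 + 0 + b.0)) has moves -d-> m1
  m1 = (d.0 + b.0) | (0 + 0 + b.0) has moves -b-> m2, -b-> m3, -d-> m3
  m2 = (d.0 + b.0) | 0 has moves -b-> m4, -d-> m4
  m3 = 0 | (0 + 0 + b.0) has moves -b-> m4
  m4 = 0 | 0 has moves ∅
Q's transition system — 5 states:
  n0 = d.((b.0 + b.0) | (0 + 0 + b.0)) has moves -d-> n1
  n1 = (b.0 + b.0) | (0 + 0 + b.0) has moves -b-> n2, -b-> n3
  n2 = (b.0 + b.0) | 0 has moves -b-> n4
  n3 = 0 | (0 + 0 + b.0) has moves -b-> n4
  n4 = 0 | 0 has moves ∅
Trace ⟨dd⟩ through P, begin at {m0}:
  after d @ step 1: {m1}
  after d @ step 2: {m3}
  P completes σ.
Trace ⟨dd⟩ through Q, begin at {n0}:
  after d @ step 1: {n1}
  after d @ step 2: no successor for Q

NO — witness ⟨dd⟩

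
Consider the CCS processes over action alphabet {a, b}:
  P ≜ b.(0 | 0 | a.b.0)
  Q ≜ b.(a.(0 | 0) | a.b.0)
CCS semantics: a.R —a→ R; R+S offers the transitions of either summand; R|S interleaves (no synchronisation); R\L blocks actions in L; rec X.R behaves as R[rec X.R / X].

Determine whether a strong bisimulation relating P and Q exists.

NO

Reachable graph of P (4 states):
  p0 = b.(0 | 0 | a.b.0) has moves --b--▸ p1
  p1 = 0 | 0 | a.b.0 has moves --a--▸ p2
  p2 = 0 | 0 | b.0 has moves --b--▸ p3
  p3 = 0 | 0 | 0 has moves ·
Reachable graph of Q (7 states):
  q0 = b.(a.(0 | 0) | a.b.0) has moves --b--▸ q1
  q1 = a.(0 | 0) | a.b.0 has moves --a--▸ q2, --a--▸ q3
  q2 = 0 | 0 | a.b.0 has moves --a--▸ q4
  q3 = a.(0 | 0) | b.0 has moves --a--▸ q4, --b--▸ q5
  q4 = 0 | 0 | b.0 has moves --b--▸ q6
  q5 = a.(0 | 0) | 0 has moves --a--▸ q6
  q6 = 0 | 0 | 0 has moves ·
Bisimilarity quotient blocks:
  B0 = {p0}
  B1 = {p1, q2}
  B2 = {p2, q4}
  B3 = {p3, q6}
  B4 = {q0}
  B5 = {q1}
  B6 = {q3}
  B7 = {q5}
p0 ∈ B0, q0 ∈ B4 → different blocks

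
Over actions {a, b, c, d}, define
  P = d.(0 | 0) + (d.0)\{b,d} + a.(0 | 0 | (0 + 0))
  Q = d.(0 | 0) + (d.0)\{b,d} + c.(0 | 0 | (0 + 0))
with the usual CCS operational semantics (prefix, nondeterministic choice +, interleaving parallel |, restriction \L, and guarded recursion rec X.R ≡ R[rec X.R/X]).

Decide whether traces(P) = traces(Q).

P's transition system — 3 states:
  u0 = d.(0 | 0) + (d.0)\{b,d} + a.(0 | 0 | (0 + 0)) → ··a··> u1, ··d··> u2
  u1 = 0 | 0 | (0 + 0) → ∅
  u2 = 0 | 0 → ∅
Q's transition system — 3 states:
  v0 = d.(0 | 0) + (d.0)\{b,d} + c.(0 | 0 | (0 + 0)) → ··c··> v1, ··d··> v2
  v1 = 0 | 0 | (0 + 0) → ∅
  v2 = 0 | 0 → ∅
Run σ = ⟨a⟩ on P: start {u0}
  [1] a ⇒ {u1}
  ✓ P
Run σ = ⟨a⟩ on Q: start {v0}
  [1] a ⇒ ∅  — Q cannot continue

traces(P) ≠ traces(Q) — witness ⟨a⟩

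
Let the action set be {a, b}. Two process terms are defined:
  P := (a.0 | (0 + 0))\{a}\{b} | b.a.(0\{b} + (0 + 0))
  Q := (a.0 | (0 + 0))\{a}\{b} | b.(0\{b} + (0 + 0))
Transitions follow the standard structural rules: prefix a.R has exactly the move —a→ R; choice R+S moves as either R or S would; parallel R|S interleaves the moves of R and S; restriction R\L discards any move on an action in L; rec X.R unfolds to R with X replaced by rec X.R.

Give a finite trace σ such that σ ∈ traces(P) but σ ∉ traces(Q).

ba

Reachable graph of P (3 states):
  m0 = (a.0 | (0 + 0))\{a}\{b} | b.a.(0\{b} + (0 + 0)) → -b-> m1
  m1 = (a.0 | (0 + 0))\{a}\{b} | a.(0\{b} + (0 + 0)) → -a-> m2
  m2 = (a.0 | (0 + 0))\{a}\{b} | (0\{b} + (0 + 0)) → ·
Reachable graph of Q (2 states):
  n0 = (a.0 | (0 + 0))\{a}\{b} | b.(0\{b} + (0 + 0)) → -b-> n1
  n1 = (a.0 | (0 + 0))\{a}\{b} | (0\{b} + (0 + 0)) → ·
Run σ = ⟨ba⟩ on P: start {m0}
  after b @ step 1: {m1}
  after a @ step 2: {m2}
  ✓ P
Run σ = ⟨ba⟩ on Q: start {n0}
  after b @ step 1: {n1}
  after a @ step 2: no successor for Q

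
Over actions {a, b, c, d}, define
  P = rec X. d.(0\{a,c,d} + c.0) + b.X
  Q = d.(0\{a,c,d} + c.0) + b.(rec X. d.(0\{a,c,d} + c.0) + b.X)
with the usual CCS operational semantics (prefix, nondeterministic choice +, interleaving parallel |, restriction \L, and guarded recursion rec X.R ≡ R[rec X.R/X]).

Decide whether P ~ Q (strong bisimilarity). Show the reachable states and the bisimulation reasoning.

Reachable graph of P (3 states):
  u0 = rec X. d.(0\{a,c,d} + c.0) + b.X → --b--▸ u0, --d--▸ u1
  u1 = 0\{a,c,d} + c.0 → --c--▸ u2
  u2 = 0 → ·
Reachable graph of Q (4 states):
  v0 = d.(0\{a,c,d} + c.0) + b.(rec X. d.(0\{a,c,d} + c.0) + b.X) → --b--▸ v1, --d--▸ v2
  v1 = rec X. d.(0\{a,c,d} + c.0) + b.X → --b--▸ v1, --d--▸ v2
  v2 = 0\{a,c,d} + c.0 → --c--▸ v3
  v3 = 0 → ·
Coarsest stable partition (strong bisimilarity classes):
  B0 = {u0, v0, v1}
  B1 = {u1, v2}
  B2 = {u2, v3}
u0 ∈ B0, v0 ∈ B0 → same block

YES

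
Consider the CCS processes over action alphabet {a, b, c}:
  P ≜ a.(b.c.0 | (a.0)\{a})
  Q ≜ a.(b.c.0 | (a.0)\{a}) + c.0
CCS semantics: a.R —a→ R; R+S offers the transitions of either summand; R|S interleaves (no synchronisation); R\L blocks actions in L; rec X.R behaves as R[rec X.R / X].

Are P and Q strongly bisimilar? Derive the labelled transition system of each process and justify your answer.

P's transition system — 4 states:
  p0 = a.(b.c.0 | (a.0)\{a}) → ··a··> p1
  p1 = b.c.0 | (a.0)\{a} → ··b··> p2
  p2 = c.0 | (a.0)\{a} → ··c··> p3
  p3 = 0 | (a.0)\{a} → deadlocked
Q's transition system — 5 states:
  q0 = a.(b.c.0 | (a.0)\{a}) + c.0 → ··a··> q1, ··c··> q2
  q1 = b.c.0 | (a.0)\{a} → ··b··> q3
  q2 = 0 → deadlocked
  q3 = c.0 | (a.0)\{a} → ··c··> q4
  q4 = 0 | (a.0)\{a} → deadlocked
Coarsest stable partition (strong bisimilarity classes):
  B0 = {p0}
  B1 = {p1, q1}
  B2 = {p2, q3}
  B3 = {p3, q2, q4}
  B4 = {q0}
p0 ∈ B0, q0 ∈ B4 → different blocks

not bisimilar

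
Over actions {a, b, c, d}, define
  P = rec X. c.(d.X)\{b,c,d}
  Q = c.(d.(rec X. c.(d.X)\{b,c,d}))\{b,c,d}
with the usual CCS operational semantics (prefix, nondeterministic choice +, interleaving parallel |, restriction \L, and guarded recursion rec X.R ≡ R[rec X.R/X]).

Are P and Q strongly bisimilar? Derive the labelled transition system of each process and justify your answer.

LTS(P): 2 reachable states
  m0 = rec X. c.(d.X)\{b,c,d} | —c→ m1
  m1 = (d.(rec X. c.(d.X)\{b,c,d}))\{b,c,d} | ·
LTS(Q): 2 reachable states
  n0 = c.(d.(rec X. c.(d.X)\{b,c,d}))\{b,c,d} | —c→ n1
  n1 = (d.(rec X. c.(d.X)\{b,c,d}))\{b,c,d} | ·
Bisimilarity quotient blocks:
  B0 = {m0, n0}
  B1 = {m1, n1}
m0 ∈ B0, n0 ∈ B0 → same block

bisimilar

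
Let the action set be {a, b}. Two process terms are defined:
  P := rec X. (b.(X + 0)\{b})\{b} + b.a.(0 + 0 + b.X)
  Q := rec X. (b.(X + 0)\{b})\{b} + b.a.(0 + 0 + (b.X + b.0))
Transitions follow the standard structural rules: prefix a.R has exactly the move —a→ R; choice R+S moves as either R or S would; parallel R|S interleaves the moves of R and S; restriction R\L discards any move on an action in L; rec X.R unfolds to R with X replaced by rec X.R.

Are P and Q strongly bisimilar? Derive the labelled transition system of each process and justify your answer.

LTS(P): 3 reachable states
  m0 = rec X. (b.(X + 0)\{b})\{b} + b.a.(0 + 0 + b.X) | =b=> m1
  m1 = a.(0 + 0 + b.(rec X. (b.(X + 0)\{b})\{b} + b.a.(0 + 0 + b.X))) | =a=> m2
  m2 = 0 + 0 + b.(rec X. (b.(X + 0)\{b})\{b} + b.a.(0 + 0 + b.X)) | =b=> m0
LTS(Q): 4 reachable states
  n0 = rec X. (b.(X + 0)\{b})\{b} + b.a.(0 + 0 + (b.X + b.0)) | =b=> n1
  n1 = a.(0 + 0 + (b.(rec X. (b.(X + 0)\{b})\{b} + b.a.(0 + 0 + (b.X + b.0))) + b.0)) | =a=> n2
  n2 = 0 + 0 + (b.(rec X. (b.(X + 0)\{b})\{b} + b.a.(0 + 0 + (b.X + b.0))) + b.0) | =b=> n0, =b=> n3
  n3 = 0 | (no moves)
Partition-refinement fixed point:
  B0 = {m0}
  B1 = {m1}
  B2 = {m2}
  B3 = {n0}
  B4 = {n1}
  B5 = {n2}
  B6 = {n3}
m0 ∈ B0, n0 ∈ B3 → different blocks

NO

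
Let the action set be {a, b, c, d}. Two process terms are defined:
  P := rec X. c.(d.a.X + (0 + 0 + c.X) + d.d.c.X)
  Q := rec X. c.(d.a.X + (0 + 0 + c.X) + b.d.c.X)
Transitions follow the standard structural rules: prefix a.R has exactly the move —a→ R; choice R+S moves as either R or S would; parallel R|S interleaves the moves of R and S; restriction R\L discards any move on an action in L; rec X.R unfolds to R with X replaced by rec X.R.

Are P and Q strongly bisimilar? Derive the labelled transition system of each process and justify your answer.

Reachable graph of P (5 states):
  s0 = rec X. c.(d.a.X + (0 + 0 + c.X) + d.d.c.X) | —c→ s1
  s1 = d.a.(rec X. c.(d.a.X + (0 + 0 + c.X) + d.d.c.X)) + (0 + 0 + c.(rec X. c.(d.a.X + (0 + 0 + c.X) + d.d.c.X))) + d.d.c.(rec X. c.(d.a.X + (0 + 0 + c.X) + d.d.c.X)) | —c→ s0, —d→ s2, —d→ s3
  s2 = a.(rec X. c.(d.a.X + (0 + 0 + c.X) + d.d.c.X)) | —a→ s0
  s3 = d.c.(rec X. c.(d.a.X + (0 + 0 + c.X) + d.d.c.X)) | —d→ s4
  s4 = c.(rec X. c.(d.a.X + (0 + 0 + c.X) + d.d.c.X)) | —c→ s0
Reachable graph of Q (5 states):
  t0 = rec X. c.(d.a.X + (0 + 0 + c.X) + b.d.c.X) | —c→ t1
  t1 = d.a.(rec X. c.(d.a.X + (0 + 0 + c.X) + b.d.c.X)) + (0 + 0 + c.(rec X. c.(d.a.X + (0 + 0 + c.X) + b.d.c.X))) + b.d.c.(rec X. c.(d.a.X + (0 + 0 + c.X) + b.d.c.X)) | —b→ t2, —c→ t0, —d→ t3
  t2 = d.c.(rec X. c.(d.a.X + (0 + 0 + c.X) + b.d.c.X)) | —d→ t4
  t3 = a.(rec X. c.(d.a.X + (0 + 0 + c.X) + b.d.c.X)) | —a→ t0
  t4 = c.(rec X. c.(d.a.X + (0 + 0 + c.X) + b.d.c.X)) | —c→ t0
Partition-refinement fixed point:
  B0 = {s0}
  B1 = {s1}
  B2 = {s2}
  B3 = {s3}
  B4 = {s4}
  B5 = {t0}
  B6 = {t1}
  B7 = {t3}
  B8 = {t2}
  B9 = {t4}
s0 ∈ B0, t0 ∈ B5 → different blocks

NO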